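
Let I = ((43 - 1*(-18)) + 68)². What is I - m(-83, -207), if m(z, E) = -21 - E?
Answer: 16455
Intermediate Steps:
I = 16641 (I = ((43 + 18) + 68)² = (61 + 68)² = 129² = 16641)
I - m(-83, -207) = 16641 - (-21 - 1*(-207)) = 16641 - (-21 + 207) = 16641 - 1*186 = 16641 - 186 = 16455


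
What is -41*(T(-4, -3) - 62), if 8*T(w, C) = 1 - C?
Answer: 5043/2 ≈ 2521.5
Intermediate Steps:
T(w, C) = 1/8 - C/8 (T(w, C) = (1 - C)/8 = 1/8 - C/8)
-41*(T(-4, -3) - 62) = -41*((1/8 - 1/8*(-3)) - 62) = -41*((1/8 + 3/8) - 62) = -41*(1/2 - 62) = -41*(-123/2) = 5043/2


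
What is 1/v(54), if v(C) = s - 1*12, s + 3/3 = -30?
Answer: -1/43 ≈ -0.023256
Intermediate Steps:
s = -31 (s = -1 - 30 = -31)
v(C) = -43 (v(C) = -31 - 1*12 = -31 - 12 = -43)
1/v(54) = 1/(-43) = -1/43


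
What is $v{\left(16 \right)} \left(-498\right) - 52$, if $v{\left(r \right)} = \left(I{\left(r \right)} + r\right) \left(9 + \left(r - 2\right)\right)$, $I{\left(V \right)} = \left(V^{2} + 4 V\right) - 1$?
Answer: $-3837142$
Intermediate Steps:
$I{\left(V \right)} = -1 + V^{2} + 4 V$
$v{\left(r \right)} = \left(7 + r\right) \left(-1 + r^{2} + 5 r\right)$ ($v{\left(r \right)} = \left(\left(-1 + r^{2} + 4 r\right) + r\right) \left(9 + \left(r - 2\right)\right) = \left(-1 + r^{2} + 5 r\right) \left(9 + \left(-2 + r\right)\right) = \left(-1 + r^{2} + 5 r\right) \left(7 + r\right) = \left(7 + r\right) \left(-1 + r^{2} + 5 r\right)$)
$v{\left(16 \right)} \left(-498\right) - 52 = \left(-7 + 16^{3} + 12 \cdot 16^{2} + 34 \cdot 16\right) \left(-498\right) - 52 = \left(-7 + 4096 + 12 \cdot 256 + 544\right) \left(-498\right) - 52 = \left(-7 + 4096 + 3072 + 544\right) \left(-498\right) - 52 = 7705 \left(-498\right) - 52 = -3837090 - 52 = -3837142$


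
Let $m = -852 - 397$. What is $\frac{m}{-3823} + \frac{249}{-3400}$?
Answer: $\frac{3294673}{12998200} \approx 0.25347$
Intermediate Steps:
$m = -1249$
$\frac{m}{-3823} + \frac{249}{-3400} = - \frac{1249}{-3823} + \frac{249}{-3400} = \left(-1249\right) \left(- \frac{1}{3823}\right) + 249 \left(- \frac{1}{3400}\right) = \frac{1249}{3823} - \frac{249}{3400} = \frac{3294673}{12998200}$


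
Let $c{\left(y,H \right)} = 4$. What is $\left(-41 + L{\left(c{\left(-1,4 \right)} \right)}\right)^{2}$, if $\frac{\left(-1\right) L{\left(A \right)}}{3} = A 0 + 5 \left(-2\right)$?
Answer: $121$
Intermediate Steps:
$L{\left(A \right)} = 30$ ($L{\left(A \right)} = - 3 \left(A 0 + 5 \left(-2\right)\right) = - 3 \left(0 - 10\right) = \left(-3\right) \left(-10\right) = 30$)
$\left(-41 + L{\left(c{\left(-1,4 \right)} \right)}\right)^{2} = \left(-41 + 30\right)^{2} = \left(-11\right)^{2} = 121$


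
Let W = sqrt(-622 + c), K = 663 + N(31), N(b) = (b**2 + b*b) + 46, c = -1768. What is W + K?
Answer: 2631 + I*sqrt(2390) ≈ 2631.0 + 48.888*I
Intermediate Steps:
N(b) = 46 + 2*b**2 (N(b) = (b**2 + b**2) + 46 = 2*b**2 + 46 = 46 + 2*b**2)
K = 2631 (K = 663 + (46 + 2*31**2) = 663 + (46 + 2*961) = 663 + (46 + 1922) = 663 + 1968 = 2631)
W = I*sqrt(2390) (W = sqrt(-622 - 1768) = sqrt(-2390) = I*sqrt(2390) ≈ 48.888*I)
W + K = I*sqrt(2390) + 2631 = 2631 + I*sqrt(2390)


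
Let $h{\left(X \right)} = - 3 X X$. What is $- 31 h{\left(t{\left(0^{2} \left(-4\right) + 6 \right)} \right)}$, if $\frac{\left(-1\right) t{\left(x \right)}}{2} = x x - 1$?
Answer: $455700$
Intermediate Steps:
$t{\left(x \right)} = 2 - 2 x^{2}$ ($t{\left(x \right)} = - 2 \left(x x - 1\right) = - 2 \left(x^{2} - 1\right) = - 2 \left(-1 + x^{2}\right) = 2 - 2 x^{2}$)
$h{\left(X \right)} = - 3 X^{2}$
$- 31 h{\left(t{\left(0^{2} \left(-4\right) + 6 \right)} \right)} = - 31 \left(- 3 \left(2 - 2 \left(0^{2} \left(-4\right) + 6\right)^{2}\right)^{2}\right) = - 31 \left(- 3 \left(2 - 2 \left(0 \left(-4\right) + 6\right)^{2}\right)^{2}\right) = - 31 \left(- 3 \left(2 - 2 \left(0 + 6\right)^{2}\right)^{2}\right) = - 31 \left(- 3 \left(2 - 2 \cdot 6^{2}\right)^{2}\right) = - 31 \left(- 3 \left(2 - 72\right)^{2}\right) = - 31 \left(- 3 \left(-70\right)^{2}\right) = - 31 \left(\left(-3\right) 4900\right) = \left(-31\right) \left(-14700\right) = 455700$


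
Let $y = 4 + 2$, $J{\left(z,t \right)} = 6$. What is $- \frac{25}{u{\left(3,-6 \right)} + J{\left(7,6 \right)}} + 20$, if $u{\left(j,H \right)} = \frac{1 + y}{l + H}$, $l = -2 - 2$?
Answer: $\frac{810}{53} \approx 15.283$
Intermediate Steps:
$l = -4$
$y = 6$
$u{\left(j,H \right)} = \frac{7}{-4 + H}$ ($u{\left(j,H \right)} = \frac{1 + 6}{-4 + H} = \frac{7}{-4 + H}$)
$- \frac{25}{u{\left(3,-6 \right)} + J{\left(7,6 \right)}} + 20 = - \frac{25}{\frac{7}{-4 - 6} + 6} + 20 = - \frac{25}{\frac{7}{-10} + 6} + 20 = - \frac{25}{7 \left(- \frac{1}{10}\right) + 6} + 20 = - \frac{25}{- \frac{7}{10} + 6} + 20 = - \frac{25}{\frac{53}{10}} + 20 = \left(-25\right) \frac{10}{53} + 20 = - \frac{250}{53} + 20 = \frac{810}{53}$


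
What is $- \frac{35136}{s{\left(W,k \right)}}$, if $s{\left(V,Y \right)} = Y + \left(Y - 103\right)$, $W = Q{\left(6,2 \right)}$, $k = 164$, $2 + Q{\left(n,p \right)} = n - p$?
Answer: $- \frac{3904}{25} \approx -156.16$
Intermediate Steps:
$Q{\left(n,p \right)} = -2 + n - p$ ($Q{\left(n,p \right)} = -2 + \left(n - p\right) = -2 + n - p$)
$W = 2$ ($W = -2 + 6 - 2 = 2$)
$s{\left(V,Y \right)} = -103 + 2 Y$ ($s{\left(V,Y \right)} = Y + \left(Y - 103\right) = Y + \left(-103 + Y\right) = -103 + 2 Y$)
$- \frac{35136}{s{\left(W,k \right)}} = - \frac{35136}{-103 + 2 \cdot 164} = - \frac{35136}{-103 + 328} = - \frac{35136}{225} = \left(-35136\right) \frac{1}{225} = - \frac{3904}{25}$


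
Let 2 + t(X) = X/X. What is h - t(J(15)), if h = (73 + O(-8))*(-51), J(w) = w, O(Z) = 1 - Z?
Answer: -4181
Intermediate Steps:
h = -4182 (h = (73 + (1 - 1*(-8)))*(-51) = (73 + (1 + 8))*(-51) = (73 + 9)*(-51) = 82*(-51) = -4182)
t(X) = -1 (t(X) = -2 + X/X = -2 + 1 = -1)
h - t(J(15)) = -4182 - 1*(-1) = -4182 + 1 = -4181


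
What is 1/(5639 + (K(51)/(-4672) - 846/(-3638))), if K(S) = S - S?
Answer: 1819/10257764 ≈ 0.00017733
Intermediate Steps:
K(S) = 0
1/(5639 + (K(51)/(-4672) - 846/(-3638))) = 1/(5639 + (0/(-4672) - 846/(-3638))) = 1/(5639 + (0*(-1/4672) - 846*(-1/3638))) = 1/(5639 + (0 + 423/1819)) = 1/(5639 + 423/1819) = 1/(10257764/1819) = 1819/10257764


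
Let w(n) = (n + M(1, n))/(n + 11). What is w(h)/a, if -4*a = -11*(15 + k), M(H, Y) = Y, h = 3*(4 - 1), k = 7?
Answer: 9/605 ≈ 0.014876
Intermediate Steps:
h = 9 (h = 3*3 = 9)
a = 121/2 (a = -(-11)*(15 + 7)/4 = -(-11)*22/4 = -¼*(-242) = 121/2 ≈ 60.500)
w(n) = 2*n/(11 + n) (w(n) = (n + n)/(n + 11) = (2*n)/(11 + n) = 2*n/(11 + n))
w(h)/a = (2*9/(11 + 9))/(121/2) = (2*9/20)*(2/121) = (2*9*(1/20))*(2/121) = (9/10)*(2/121) = 9/605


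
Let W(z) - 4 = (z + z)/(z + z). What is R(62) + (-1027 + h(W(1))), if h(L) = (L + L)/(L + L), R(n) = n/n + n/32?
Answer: -16369/16 ≈ -1023.1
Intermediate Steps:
R(n) = 1 + n/32 (R(n) = 1 + n*(1/32) = 1 + n/32)
W(z) = 5 (W(z) = 4 + (z + z)/(z + z) = 4 + (2*z)/((2*z)) = 4 + (2*z)*(1/(2*z)) = 4 + 1 = 5)
h(L) = 1 (h(L) = (2*L)/((2*L)) = (2*L)*(1/(2*L)) = 1)
R(62) + (-1027 + h(W(1))) = (1 + (1/32)*62) + (-1027 + 1) = (1 + 31/16) - 1026 = 47/16 - 1026 = -16369/16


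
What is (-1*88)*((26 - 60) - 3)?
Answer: 3256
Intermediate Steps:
(-1*88)*((26 - 60) - 3) = -88*(-34 - 3) = -88*(-37) = 3256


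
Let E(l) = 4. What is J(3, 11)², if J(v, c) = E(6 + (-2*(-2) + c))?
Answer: 16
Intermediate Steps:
J(v, c) = 4
J(3, 11)² = 4² = 16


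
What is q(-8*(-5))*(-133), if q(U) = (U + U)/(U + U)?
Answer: -133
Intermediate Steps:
q(U) = 1 (q(U) = (2*U)/((2*U)) = (2*U)*(1/(2*U)) = 1)
q(-8*(-5))*(-133) = 1*(-133) = -133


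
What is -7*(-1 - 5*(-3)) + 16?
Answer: -82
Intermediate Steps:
-7*(-1 - 5*(-3)) + 16 = -7*(-1 + 15) + 16 = -7*14 + 16 = -98 + 16 = -82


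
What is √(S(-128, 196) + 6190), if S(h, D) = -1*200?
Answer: √5990 ≈ 77.395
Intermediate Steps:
S(h, D) = -200
√(S(-128, 196) + 6190) = √(-200 + 6190) = √5990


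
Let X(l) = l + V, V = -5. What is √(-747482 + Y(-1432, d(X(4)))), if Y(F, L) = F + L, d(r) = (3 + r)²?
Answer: I*√748910 ≈ 865.4*I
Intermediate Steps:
X(l) = -5 + l (X(l) = l - 5 = -5 + l)
√(-747482 + Y(-1432, d(X(4)))) = √(-747482 + (-1432 + (3 + (-5 + 4))²)) = √(-747482 + (-1432 + (3 - 1)²)) = √(-747482 + (-1432 + 2²)) = √(-747482 + (-1432 + 4)) = √(-747482 - 1428) = √(-748910) = I*√748910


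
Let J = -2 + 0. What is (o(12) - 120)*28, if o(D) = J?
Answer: -3416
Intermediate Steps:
J = -2
o(D) = -2
(o(12) - 120)*28 = (-2 - 120)*28 = -122*28 = -3416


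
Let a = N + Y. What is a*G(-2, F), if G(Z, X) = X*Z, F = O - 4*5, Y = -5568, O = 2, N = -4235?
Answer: -352908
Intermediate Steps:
F = -18 (F = 2 - 4*5 = 2 - 20 = -18)
a = -9803 (a = -4235 - 5568 = -9803)
a*G(-2, F) = -(-176454)*(-2) = -9803*36 = -352908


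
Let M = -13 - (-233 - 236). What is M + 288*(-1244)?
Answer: -357816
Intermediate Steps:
M = 456 (M = -13 - 1*(-469) = -13 + 469 = 456)
M + 288*(-1244) = 456 + 288*(-1244) = 456 - 358272 = -357816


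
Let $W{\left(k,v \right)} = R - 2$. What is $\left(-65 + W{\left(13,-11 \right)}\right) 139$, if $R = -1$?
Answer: $-9452$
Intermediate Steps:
$W{\left(k,v \right)} = -3$ ($W{\left(k,v \right)} = -1 - 2 = -3$)
$\left(-65 + W{\left(13,-11 \right)}\right) 139 = \left(-65 - 3\right) 139 = \left(-68\right) 139 = -9452$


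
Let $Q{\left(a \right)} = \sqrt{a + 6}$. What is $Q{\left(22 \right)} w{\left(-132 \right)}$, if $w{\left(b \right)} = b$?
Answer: $- 264 \sqrt{7} \approx -698.48$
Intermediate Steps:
$Q{\left(a \right)} = \sqrt{6 + a}$
$Q{\left(22 \right)} w{\left(-132 \right)} = \sqrt{6 + 22} \left(-132\right) = \sqrt{28} \left(-132\right) = 2 \sqrt{7} \left(-132\right) = - 264 \sqrt{7}$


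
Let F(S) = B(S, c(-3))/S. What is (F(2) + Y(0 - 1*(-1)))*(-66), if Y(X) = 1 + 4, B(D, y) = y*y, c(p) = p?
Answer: -627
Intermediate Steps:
B(D, y) = y**2
Y(X) = 5
F(S) = 9/S (F(S) = (-3)**2/S = 9/S)
(F(2) + Y(0 - 1*(-1)))*(-66) = (9/2 + 5)*(-66) = (19/2)*(-66) = -627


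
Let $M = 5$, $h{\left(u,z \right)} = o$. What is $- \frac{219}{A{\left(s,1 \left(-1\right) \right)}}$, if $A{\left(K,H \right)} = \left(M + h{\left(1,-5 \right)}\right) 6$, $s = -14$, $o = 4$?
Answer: $- \frac{73}{18} \approx -4.0556$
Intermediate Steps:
$h{\left(u,z \right)} = 4$
$A{\left(K,H \right)} = 54$ ($A{\left(K,H \right)} = \left(5 + 4\right) 6 = 9 \cdot 6 = 54$)
$- \frac{219}{A{\left(s,1 \left(-1\right) \right)}} = - \frac{219}{54} = \left(-219\right) \frac{1}{54} = - \frac{73}{18}$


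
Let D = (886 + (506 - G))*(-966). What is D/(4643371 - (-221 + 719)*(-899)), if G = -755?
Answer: -90174/221351 ≈ -0.40738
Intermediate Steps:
D = -2074002 (D = (886 + (506 - 1*(-755)))*(-966) = (886 + (506 + 755))*(-966) = (886 + 1261)*(-966) = 2147*(-966) = -2074002)
D/(4643371 - (-221 + 719)*(-899)) = -2074002/(4643371 - (-221 + 719)*(-899)) = -2074002/(4643371 - 498*(-899)) = -2074002/(4643371 - 1*(-447702)) = -2074002/(4643371 + 447702) = -2074002/5091073 = -2074002*1/5091073 = -90174/221351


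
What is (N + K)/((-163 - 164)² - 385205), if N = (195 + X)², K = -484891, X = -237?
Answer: 483127/278276 ≈ 1.7361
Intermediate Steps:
N = 1764 (N = (195 - 237)² = (-42)² = 1764)
(N + K)/((-163 - 164)² - 385205) = (1764 - 484891)/((-163 - 164)² - 385205) = -483127/((-327)² - 385205) = -483127/(106929 - 385205) = -483127/(-278276) = -483127*(-1/278276) = 483127/278276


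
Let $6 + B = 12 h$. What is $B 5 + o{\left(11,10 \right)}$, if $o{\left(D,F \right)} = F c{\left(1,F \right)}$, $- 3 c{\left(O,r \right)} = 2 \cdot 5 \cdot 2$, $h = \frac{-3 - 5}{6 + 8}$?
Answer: $- \frac{2750}{21} \approx -130.95$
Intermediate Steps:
$h = - \frac{4}{7}$ ($h = - \frac{8}{14} = \left(-8\right) \frac{1}{14} = - \frac{4}{7} \approx -0.57143$)
$c{\left(O,r \right)} = - \frac{20}{3}$ ($c{\left(O,r \right)} = - \frac{2 \cdot 5 \cdot 2}{3} = - \frac{10 \cdot 2}{3} = \left(- \frac{1}{3}\right) 20 = - \frac{20}{3}$)
$B = - \frac{90}{7}$ ($B = -6 + 12 \left(- \frac{4}{7}\right) = -6 - \frac{48}{7} = - \frac{90}{7} \approx -12.857$)
$o{\left(D,F \right)} = - \frac{20 F}{3}$ ($o{\left(D,F \right)} = F \left(- \frac{20}{3}\right) = - \frac{20 F}{3}$)
$B 5 + o{\left(11,10 \right)} = \left(- \frac{90}{7}\right) 5 - \frac{200}{3} = - \frac{450}{7} - \frac{200}{3} = - \frac{2750}{21}$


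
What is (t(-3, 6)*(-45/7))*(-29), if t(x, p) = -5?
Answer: -6525/7 ≈ -932.14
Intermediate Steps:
(t(-3, 6)*(-45/7))*(-29) = -(-225)/7*(-29) = -5*(-45/7)*(-29) = (225/7)*(-29) = -6525/7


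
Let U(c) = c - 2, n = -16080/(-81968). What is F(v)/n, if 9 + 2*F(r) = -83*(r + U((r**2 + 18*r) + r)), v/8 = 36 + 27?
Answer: -112295191753/2010 ≈ -5.5868e+7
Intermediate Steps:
v = 504 (v = 8*(36 + 27) = 8*63 = 504)
n = 1005/5123 (n = -16080*(-1/81968) = 1005/5123 ≈ 0.19617)
U(c) = -2 + c
F(r) = 157/2 - 830*r - 83*r**2/2 (F(r) = -9/2 + (-83*(r + (-2 + ((r**2 + 18*r) + r))))/2 = -9/2 + (-83*(r + (-2 + (r**2 + 19*r))))/2 = -9/2 + (-83*(r + (-2 + r**2 + 19*r)))/2 = -9/2 + (-83*(-2 + r**2 + 20*r))/2 = -9/2 + (166 - 1660*r - 83*r**2)/2 = -9/2 + (83 - 830*r - 83*r**2/2) = 157/2 - 830*r - 83*r**2/2)
F(v)/n = (157/2 - 830*504 - 83/2*504**2)/(1005/5123) = (157/2 - 418320 - 83/2*254016)*(5123/1005) = (157/2 - 418320 - 10541664)*(5123/1005) = -21919811/2*5123/1005 = -112295191753/2010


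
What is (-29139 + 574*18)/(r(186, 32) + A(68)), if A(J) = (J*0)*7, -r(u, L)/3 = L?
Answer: 6269/32 ≈ 195.91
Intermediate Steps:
r(u, L) = -3*L
A(J) = 0 (A(J) = 0*7 = 0)
(-29139 + 574*18)/(r(186, 32) + A(68)) = (-29139 + 574*18)/(-3*32 + 0) = (-29139 + 10332)/(-96 + 0) = -18807/(-96) = -18807*(-1/96) = 6269/32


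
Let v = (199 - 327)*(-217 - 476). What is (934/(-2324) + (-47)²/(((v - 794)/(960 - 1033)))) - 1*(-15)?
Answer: 325959174/25537855 ≈ 12.764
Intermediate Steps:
v = 88704 (v = -128*(-693) = 88704)
(934/(-2324) + (-47)²/(((v - 794)/(960 - 1033)))) - 1*(-15) = (934/(-2324) + (-47)²/(((88704 - 794)/(960 - 1033)))) - 1*(-15) = (934*(-1/2324) + 2209/((87910/(-73)))) + 15 = (-467/1162 + 2209/((87910*(-1/73)))) + 15 = (-467/1162 + 2209/(-87910/73)) + 15 = (-467/1162 + 2209*(-73/87910)) + 15 = (-467/1162 - 161257/87910) + 15 = -57108651/25537855 + 15 = 325959174/25537855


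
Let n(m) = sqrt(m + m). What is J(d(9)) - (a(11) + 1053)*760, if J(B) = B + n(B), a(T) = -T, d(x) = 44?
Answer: -791876 + 2*sqrt(22) ≈ -7.9187e+5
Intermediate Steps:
n(m) = sqrt(2)*sqrt(m) (n(m) = sqrt(2*m) = sqrt(2)*sqrt(m))
J(B) = B + sqrt(2)*sqrt(B)
J(d(9)) - (a(11) + 1053)*760 = (44 + sqrt(2)*sqrt(44)) - (-1*11 + 1053)*760 = (44 + sqrt(2)*(2*sqrt(11))) - (-11 + 1053)*760 = (44 + 2*sqrt(22)) - 1042*760 = (44 + 2*sqrt(22)) - 1*791920 = (44 + 2*sqrt(22)) - 791920 = -791876 + 2*sqrt(22)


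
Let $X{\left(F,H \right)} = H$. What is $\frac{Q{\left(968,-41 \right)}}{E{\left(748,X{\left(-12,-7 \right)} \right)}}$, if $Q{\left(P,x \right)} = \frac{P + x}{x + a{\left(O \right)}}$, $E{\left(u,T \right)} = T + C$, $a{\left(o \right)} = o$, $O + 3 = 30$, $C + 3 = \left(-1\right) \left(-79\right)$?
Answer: $- \frac{309}{322} \approx -0.95963$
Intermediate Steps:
$C = 76$ ($C = -3 - -79 = -3 + 79 = 76$)
$O = 27$ ($O = -3 + 30 = 27$)
$E{\left(u,T \right)} = 76 + T$ ($E{\left(u,T \right)} = T + 76 = 76 + T$)
$Q{\left(P,x \right)} = \frac{P + x}{27 + x}$ ($Q{\left(P,x \right)} = \frac{P + x}{x + 27} = \frac{P + x}{27 + x}$)
$\frac{Q{\left(968,-41 \right)}}{E{\left(748,X{\left(-12,-7 \right)} \right)}} = \frac{\frac{1}{27 - 41} \left(968 - 41\right)}{76 - 7} = \frac{\frac{1}{-14} \cdot 927}{69} = \left(- \frac{1}{14}\right) 927 \cdot \frac{1}{69} = \left(- \frac{927}{14}\right) \frac{1}{69} = - \frac{309}{322}$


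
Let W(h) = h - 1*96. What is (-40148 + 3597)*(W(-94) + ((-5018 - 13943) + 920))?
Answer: 666361281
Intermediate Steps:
W(h) = -96 + h (W(h) = h - 96 = -96 + h)
(-40148 + 3597)*(W(-94) + ((-5018 - 13943) + 920)) = (-40148 + 3597)*((-96 - 94) + ((-5018 - 13943) + 920)) = -36551*(-190 + (-18961 + 920)) = -36551*(-190 - 18041) = -36551*(-18231) = 666361281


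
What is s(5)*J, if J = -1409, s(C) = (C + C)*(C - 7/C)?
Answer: -50724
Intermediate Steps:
s(C) = 2*C*(C - 7/C) (s(C) = (2*C)*(C - 7/C) = 2*C*(C - 7/C))
s(5)*J = (-14 + 2*5²)*(-1409) = (-14 + 2*25)*(-1409) = (-14 + 50)*(-1409) = 36*(-1409) = -50724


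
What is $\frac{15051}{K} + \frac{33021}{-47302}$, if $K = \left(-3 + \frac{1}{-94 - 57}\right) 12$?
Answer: $- \frac{17947200185}{42950216} \approx -417.86$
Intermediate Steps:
$K = - \frac{5448}{151}$ ($K = \left(-3 + \frac{1}{-151}\right) 12 = \left(-3 - \frac{1}{151}\right) 12 = \left(- \frac{454}{151}\right) 12 = - \frac{5448}{151} \approx -36.079$)
$\frac{15051}{K} + \frac{33021}{-47302} = \frac{15051}{- \frac{5448}{151}} + \frac{33021}{-47302} = 15051 \left(- \frac{151}{5448}\right) + 33021 \left(- \frac{1}{47302}\right) = - \frac{757567}{1816} - \frac{33021}{47302} = - \frac{17947200185}{42950216}$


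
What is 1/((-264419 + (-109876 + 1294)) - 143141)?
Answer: -1/516142 ≈ -1.9375e-6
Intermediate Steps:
1/((-264419 + (-109876 + 1294)) - 143141) = 1/((-264419 - 108582) - 143141) = 1/(-373001 - 143141) = 1/(-516142) = -1/516142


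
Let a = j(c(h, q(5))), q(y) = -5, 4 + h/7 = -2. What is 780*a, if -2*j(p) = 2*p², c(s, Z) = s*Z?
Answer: -34398000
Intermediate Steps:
h = -42 (h = -28 + 7*(-2) = -28 - 14 = -42)
c(s, Z) = Z*s
j(p) = -p²
a = -44100 (a = -(-5*(-42))² = -1*210² = -1*44100 = -44100)
780*a = 780*(-44100) = -34398000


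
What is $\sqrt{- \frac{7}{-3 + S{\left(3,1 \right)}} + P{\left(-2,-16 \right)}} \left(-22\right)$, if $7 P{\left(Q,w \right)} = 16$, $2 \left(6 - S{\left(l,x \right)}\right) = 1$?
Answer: $- \frac{66 i \sqrt{70}}{35} \approx - 15.777 i$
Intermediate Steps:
$S{\left(l,x \right)} = \frac{11}{2}$ ($S{\left(l,x \right)} = 6 - \frac{1}{2} = \frac{11}{2}$)
$P{\left(Q,w \right)} = \frac{16}{7}$ ($P{\left(Q,w \right)} = \frac{1}{7} \cdot 16 = \frac{16}{7}$)
$\sqrt{- \frac{7}{-3 + S{\left(3,1 \right)}} + P{\left(-2,-16 \right)}} \left(-22\right) = \sqrt{- \frac{7}{-3 + \frac{11}{2}} + \frac{16}{7}} \left(-22\right) = \sqrt{- \frac{7}{\frac{5}{2}} + \frac{16}{7}} \left(-22\right) = \sqrt{\left(-7\right) \frac{2}{5} + \frac{16}{7}} \left(-22\right) = \sqrt{- \frac{14}{5} + \frac{16}{7}} \left(-22\right) = \sqrt{- \frac{18}{35}} \left(-22\right) = \frac{3 i \sqrt{70}}{35} \left(-22\right) = - \frac{66 i \sqrt{70}}{35}$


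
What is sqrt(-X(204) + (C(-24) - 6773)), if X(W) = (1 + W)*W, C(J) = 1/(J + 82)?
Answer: I*sqrt(163466794)/58 ≈ 220.44*I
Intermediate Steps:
C(J) = 1/(82 + J)
X(W) = W*(1 + W)
sqrt(-X(204) + (C(-24) - 6773)) = sqrt(-204*(1 + 204) + (1/(82 - 24) - 6773)) = sqrt(-204*205 + (1/58 - 6773)) = sqrt(-1*41820 + (1/58 - 6773)) = sqrt(-41820 - 392833/58) = sqrt(-2818393/58) = I*sqrt(163466794)/58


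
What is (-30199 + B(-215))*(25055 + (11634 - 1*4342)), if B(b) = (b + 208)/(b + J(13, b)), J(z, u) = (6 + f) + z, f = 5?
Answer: -186577560694/191 ≈ -9.7685e+8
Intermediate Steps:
J(z, u) = 11 + z (J(z, u) = (6 + 5) + z = 11 + z)
B(b) = (208 + b)/(24 + b) (B(b) = (b + 208)/(b + (11 + 13)) = (208 + b)/(b + 24) = (208 + b)/(24 + b))
(-30199 + B(-215))*(25055 + (11634 - 1*4342)) = (-30199 + (208 - 215)/(24 - 215))*(25055 + (11634 - 1*4342)) = (-30199 - 7/(-191))*(25055 + (11634 - 4342)) = (-30199 - 1/191*(-7))*(25055 + 7292) = (-30199 + 7/191)*32347 = -5768002/191*32347 = -186577560694/191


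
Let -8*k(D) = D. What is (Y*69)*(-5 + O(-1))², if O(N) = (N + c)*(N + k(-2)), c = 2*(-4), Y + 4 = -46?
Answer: -84525/8 ≈ -10566.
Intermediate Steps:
Y = -50 (Y = -4 - 46 = -50)
k(D) = -D/8
c = -8
O(N) = (-8 + N)*(¼ + N) (O(N) = (N - 8)*(N - ⅛*(-2)) = (-8 + N)*(N + ¼) = (-8 + N)*(¼ + N))
(Y*69)*(-5 + O(-1))² = (-50*69)*(-5 + (-2 + (-1)² - 31/4*(-1)))² = -3450*(-5 + (-2 + 1 + 31/4))² = -3450*(-5 + 27/4)² = -3450*(7/4)² = -3450*49/16 = -84525/8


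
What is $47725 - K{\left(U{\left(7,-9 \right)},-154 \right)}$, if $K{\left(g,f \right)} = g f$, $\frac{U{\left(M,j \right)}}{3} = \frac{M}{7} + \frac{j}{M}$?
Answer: $47593$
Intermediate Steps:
$U{\left(M,j \right)} = \frac{3 M}{7} + \frac{3 j}{M}$ ($U{\left(M,j \right)} = 3 \left(\frac{M}{7} + \frac{j}{M}\right) = \frac{3 M}{7} + \frac{3 j}{M}$)
$K{\left(g,f \right)} = f g$
$47725 - K{\left(U{\left(7,-9 \right)},-154 \right)} = 47725 - - 154 \left(\frac{3}{7} \cdot 7 + 3 \left(-9\right) \frac{1}{7}\right) = 47725 - - 154 \left(3 + 3 \left(-9\right) \frac{1}{7}\right) = 47725 - - 154 \left(3 - \frac{27}{7}\right) = 47725 - \left(-154\right) \left(- \frac{6}{7}\right) = 47725 - 132 = 47593$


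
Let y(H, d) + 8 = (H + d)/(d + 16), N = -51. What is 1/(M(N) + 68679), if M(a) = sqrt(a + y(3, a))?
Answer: 2403765/165088178452 - I*sqrt(70595)/165088178452 ≈ 1.456e-5 - 1.6094e-9*I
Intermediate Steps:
y(H, d) = -8 + (H + d)/(16 + d) (y(H, d) = -8 + (H + d)/(d + 16) = -8 + (H + d)/(16 + d))
M(a) = sqrt(a + (-125 - 7*a)/(16 + a)) (M(a) = sqrt(a + (-128 + 3 - 7*a)/(16 + a)) = sqrt(a + (-125 - 7*a)/(16 + a)))
1/(M(N) + 68679) = 1/(sqrt((-125 + (-51)**2 + 9*(-51))/(16 - 51)) + 68679) = 1/(sqrt((-125 + 2601 - 459)/(-35)) + 68679) = 1/(sqrt(-1/35*2017) + 68679) = 1/(sqrt(-2017/35) + 68679) = 1/(I*sqrt(70595)/35 + 68679) = 1/(68679 + I*sqrt(70595)/35)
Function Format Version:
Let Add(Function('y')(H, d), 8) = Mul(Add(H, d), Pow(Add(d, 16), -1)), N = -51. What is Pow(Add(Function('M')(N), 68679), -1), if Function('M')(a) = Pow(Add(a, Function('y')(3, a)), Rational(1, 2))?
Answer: Add(Rational(2403765, 165088178452), Mul(Rational(-1, 165088178452), I, Pow(70595, Rational(1, 2)))) ≈ Add(1.4560e-5, Mul(-1.6094e-9, I))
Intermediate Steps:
Function('y')(H, d) = Add(-8, Mul(Pow(Add(16, d), -1), Add(H, d))) (Function('y')(H, d) = Add(-8, Mul(Add(H, d), Pow(Add(d, 16), -1))) = Add(-8, Mul(Add(H, d), Pow(Add(16, d), -1))) = Add(-8, Mul(Pow(Add(16, d), -1), Add(H, d))))
Function('M')(a) = Pow(Add(a, Mul(Pow(Add(16, a), -1), Add(-125, Mul(-7, a)))), Rational(1, 2)) (Function('M')(a) = Pow(Add(a, Mul(Pow(Add(16, a), -1), Add(-128, 3, Mul(-7, a)))), Rational(1, 2)) = Pow(Add(a, Mul(Pow(Add(16, a), -1), Add(-125, Mul(-7, a)))), Rational(1, 2)))
Pow(Add(Function('M')(N), 68679), -1) = Pow(Add(Pow(Mul(Pow(Add(16, -51), -1), Add(-125, Pow(-51, 2), Mul(9, -51))), Rational(1, 2)), 68679), -1) = Pow(Add(Pow(Mul(Pow(-35, -1), Add(-125, 2601, -459)), Rational(1, 2)), 68679), -1) = Pow(Add(Pow(Mul(Rational(-1, 35), 2017), Rational(1, 2)), 68679), -1) = Pow(Add(Pow(Rational(-2017, 35), Rational(1, 2)), 68679), -1) = Pow(Add(Mul(Rational(1, 35), I, Pow(70595, Rational(1, 2))), 68679), -1) = Pow(Add(68679, Mul(Rational(1, 35), I, Pow(70595, Rational(1, 2)))), -1)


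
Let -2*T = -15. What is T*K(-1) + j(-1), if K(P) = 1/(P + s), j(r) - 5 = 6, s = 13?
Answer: 93/8 ≈ 11.625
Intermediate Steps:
j(r) = 11 (j(r) = 5 + 6 = 11)
T = 15/2 (T = -½*(-15) = 15/2 ≈ 7.5000)
K(P) = 1/(13 + P) (K(P) = 1/(P + 13) = 1/(13 + P))
T*K(-1) + j(-1) = 15/(2*(13 - 1)) + 11 = (15/2)/12 + 11 = (15/2)*(1/12) + 11 = 5/8 + 11 = 93/8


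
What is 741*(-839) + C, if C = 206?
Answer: -621493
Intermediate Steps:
741*(-839) + C = 741*(-839) + 206 = -621699 + 206 = -621493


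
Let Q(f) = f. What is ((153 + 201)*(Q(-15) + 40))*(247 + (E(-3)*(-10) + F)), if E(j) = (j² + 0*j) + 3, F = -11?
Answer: 1026600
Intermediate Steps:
E(j) = 3 + j² (E(j) = (j² + 0) + 3 = j² + 3 = 3 + j²)
((153 + 201)*(Q(-15) + 40))*(247 + (E(-3)*(-10) + F)) = ((153 + 201)*(-15 + 40))*(247 + ((3 + (-3)²)*(-10) - 11)) = (354*25)*(247 + ((3 + 9)*(-10) - 11)) = 8850*(247 + (12*(-10) - 11)) = 8850*(247 + (-120 - 11)) = 8850*(247 - 131) = 8850*116 = 1026600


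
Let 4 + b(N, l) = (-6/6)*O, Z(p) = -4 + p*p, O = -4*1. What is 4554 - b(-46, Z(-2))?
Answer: 4554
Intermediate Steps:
O = -4
Z(p) = -4 + p**2
b(N, l) = 0 (b(N, l) = -4 - 6/6*(-4) = -4 - 6*1/6*(-4) = -4 - 1*(-4) = -4 + 4 = 0)
4554 - b(-46, Z(-2)) = 4554 - 1*0 = 4554 + 0 = 4554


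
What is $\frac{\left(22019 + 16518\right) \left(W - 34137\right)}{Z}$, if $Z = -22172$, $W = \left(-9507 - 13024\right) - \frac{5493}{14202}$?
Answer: $\frac{10338249426791}{104962248} \approx 98495.0$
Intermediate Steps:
$W = - \frac{106663585}{4734}$ ($W = -22531 - \frac{1831}{4734} = - \frac{106663585}{4734} \approx -22531.0$)
$\frac{\left(22019 + 16518\right) \left(W - 34137\right)}{Z} = \frac{\left(22019 + 16518\right) \left(- \frac{106663585}{4734} - 34137\right)}{-22172} = 38537 \left(- \frac{268268143}{4734}\right) \left(- \frac{1}{22172}\right) = \left(- \frac{10338249426791}{4734}\right) \left(- \frac{1}{22172}\right) = \frac{10338249426791}{104962248}$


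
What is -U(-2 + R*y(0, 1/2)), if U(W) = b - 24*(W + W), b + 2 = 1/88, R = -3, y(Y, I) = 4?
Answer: -58961/88 ≈ -670.01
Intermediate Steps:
b = -175/88 (b = -2 + 1/88 = -175/88 ≈ -1.9886)
U(W) = -175/88 - 48*W (U(W) = -175/88 - 24*(W + W) = -175/88 - 24*2*W = -175/88 - 48*W)
-U(-2 + R*y(0, 1/2)) = -(-175/88 - 48*(-2 - 3*4)) = -(-175/88 - 48*(-2 - 12)) = -(-175/88 - 48*(-14)) = -(-175/88 + 672) = -1*58961/88 = -58961/88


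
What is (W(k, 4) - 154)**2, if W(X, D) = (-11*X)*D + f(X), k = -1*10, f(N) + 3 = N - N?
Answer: 80089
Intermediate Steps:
f(N) = -3 (f(N) = -3 + (N - N) = -3 + 0 = -3)
k = -10
W(X, D) = -3 - 11*D*X (W(X, D) = (-11*X)*D - 3 = -11*D*X - 3 = -3 - 11*D*X)
(W(k, 4) - 154)**2 = ((-3 - 11*4*(-10)) - 154)**2 = ((-3 + 440) - 154)**2 = (437 - 154)**2 = 283**2 = 80089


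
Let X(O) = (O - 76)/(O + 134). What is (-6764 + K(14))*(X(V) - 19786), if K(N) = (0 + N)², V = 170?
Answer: 2469095925/19 ≈ 1.2995e+8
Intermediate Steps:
K(N) = N²
X(O) = (-76 + O)/(134 + O)
(-6764 + K(14))*(X(V) - 19786) = (-6764 + 14²)*((-76 + 170)/(134 + 170) - 19786) = (-6764 + 196)*(94/304 - 19786) = -6568*((1/304)*94 - 19786) = -6568*(47/152 - 19786) = -6568*(-3007425/152) = 2469095925/19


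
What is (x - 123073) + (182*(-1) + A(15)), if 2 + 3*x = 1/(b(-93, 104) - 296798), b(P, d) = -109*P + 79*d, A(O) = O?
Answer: -102947242291/835335 ≈ -1.2324e+5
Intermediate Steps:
x = -556891/835335 (x = -⅔ + 1/(3*((-109*(-93) + 79*104) - 296798)) = -⅔ + 1/(3*((10137 + 8216) - 296798)) = -⅔ + 1/(3*(18353 - 296798)) = -⅔ + (⅓)/(-278445) = -⅔ + (⅓)*(-1/278445) = -⅔ - 1/835335 = -556891/835335 ≈ -0.66667)
(x - 123073) + (182*(-1) + A(15)) = (-556891/835335 - 123073) + (182*(-1) + 15) = -102807741346/835335 + (-182 + 15) = -102807741346/835335 - 167 = -102947242291/835335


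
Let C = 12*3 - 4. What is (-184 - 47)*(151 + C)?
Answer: -42273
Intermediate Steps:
C = 32 (C = 36 - 4 = 32)
(-184 - 47)*(151 + C) = (-184 - 47)*(151 + 32) = -231*183 = -42273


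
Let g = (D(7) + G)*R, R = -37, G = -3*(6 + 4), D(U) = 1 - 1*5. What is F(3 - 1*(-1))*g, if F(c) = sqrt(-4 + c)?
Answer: 0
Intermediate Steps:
D(U) = -4 (D(U) = 1 - 5 = -4)
G = -30 (G = -3*10 = -30)
g = 1258 (g = (-4 - 30)*(-37) = -34*(-37) = 1258)
F(3 - 1*(-1))*g = sqrt(-4 + (3 - 1*(-1)))*1258 = sqrt(-4 + (3 + 1))*1258 = sqrt(-4 + 4)*1258 = sqrt(0)*1258 = 0*1258 = 0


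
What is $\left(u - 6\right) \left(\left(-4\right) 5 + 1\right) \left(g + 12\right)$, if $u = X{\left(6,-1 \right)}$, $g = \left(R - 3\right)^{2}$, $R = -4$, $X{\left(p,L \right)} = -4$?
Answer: $11590$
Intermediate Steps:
$g = 49$ ($g = \left(-4 - 3\right)^{2} = \left(-7\right)^{2} = 49$)
$u = -4$
$\left(u - 6\right) \left(\left(-4\right) 5 + 1\right) \left(g + 12\right) = \left(-4 - 6\right) \left(\left(-4\right) 5 + 1\right) \left(49 + 12\right) = - 10 \left(-20 + 1\right) 61 = \left(-10\right) \left(-19\right) 61 = 190 \cdot 61 = 11590$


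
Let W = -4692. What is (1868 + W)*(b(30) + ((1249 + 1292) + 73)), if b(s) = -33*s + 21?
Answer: -4645480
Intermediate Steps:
b(s) = 21 - 33*s
(1868 + W)*(b(30) + ((1249 + 1292) + 73)) = (1868 - 4692)*((21 - 33*30) + ((1249 + 1292) + 73)) = -2824*((21 - 990) + (2541 + 73)) = -2824*(-969 + 2614) = -2824*1645 = -4645480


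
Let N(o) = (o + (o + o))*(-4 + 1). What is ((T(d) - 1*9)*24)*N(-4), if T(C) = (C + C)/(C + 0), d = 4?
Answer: -6048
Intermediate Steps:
T(C) = 2 (T(C) = (2*C)/C = 2)
N(o) = -9*o (N(o) = (o + 2*o)*(-3) = (3*o)*(-3) = -9*o)
((T(d) - 1*9)*24)*N(-4) = ((2 - 1*9)*24)*(-9*(-4)) = ((2 - 9)*24)*36 = -7*24*36 = -168*36 = -6048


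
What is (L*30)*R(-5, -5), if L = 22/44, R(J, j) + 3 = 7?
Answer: 60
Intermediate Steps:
R(J, j) = 4 (R(J, j) = -3 + 7 = 4)
L = ½ (L = 22*(1/44) = ½ ≈ 0.50000)
(L*30)*R(-5, -5) = ((½)*30)*4 = 15*4 = 60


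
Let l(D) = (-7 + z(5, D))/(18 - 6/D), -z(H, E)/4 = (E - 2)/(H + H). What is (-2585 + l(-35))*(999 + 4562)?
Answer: -3047033169/212 ≈ -1.4373e+7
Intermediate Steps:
z(H, E) = -2*(-2 + E)/H (z(H, E) = -4*(E - 2)/(H + H) = -4*(-2 + E)/(2*H) = -4*(-2 + E)*1/(2*H) = -2*(-2 + E)/H)
l(D) = (-31/5 - 2*D/5)/(18 - 6/D) (l(D) = (-7 + 2*(2 - D)/5)/(18 - 6/D) = (-7 + 2*(⅕)*(2 - D))/(18 - 6/D) = (-7 + (⅘ - 2*D/5))/(18 - 6/D) = (-31/5 - 2*D/5)/(18 - 6/D))
(-2585 + l(-35))*(999 + 4562) = (-2585 - 1*(-35)*(31 + 2*(-35))/(-30 + 90*(-35)))*(999 + 4562) = (-2585 - 1*(-35)*(31 - 70)/(-30 - 3150))*5561 = (-2585 - 1*(-35)*(-39)/(-3180))*5561 = (-2585 - 1*(-35)*(-1/3180)*(-39))*5561 = (-2585 + 91/212)*5561 = -547929/212*5561 = -3047033169/212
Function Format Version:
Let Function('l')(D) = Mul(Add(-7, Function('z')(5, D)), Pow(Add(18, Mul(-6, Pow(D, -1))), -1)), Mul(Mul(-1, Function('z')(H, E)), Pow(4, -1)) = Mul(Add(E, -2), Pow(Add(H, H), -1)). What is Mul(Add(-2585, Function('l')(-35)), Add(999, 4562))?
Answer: Rational(-3047033169, 212) ≈ -1.4373e+7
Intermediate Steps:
Function('z')(H, E) = Mul(-2, Pow(H, -1), Add(-2, E)) (Function('z')(H, E) = Mul(-4, Mul(Add(E, -2), Pow(Add(H, H), -1))) = Mul(-4, Mul(Add(-2, E), Pow(Mul(2, H), -1))) = Mul(-4, Mul(Add(-2, E), Mul(Rational(1, 2), Pow(H, -1)))) = Mul(-4, Mul(Rational(1, 2), Pow(H, -1), Add(-2, E))) = Mul(-2, Pow(H, -1), Add(-2, E)))
Function('l')(D) = Mul(Pow(Add(18, Mul(-6, Pow(D, -1))), -1), Add(Rational(-31, 5), Mul(Rational(-2, 5), D))) (Function('l')(D) = Mul(Add(-7, Mul(2, Pow(5, -1), Add(2, Mul(-1, D)))), Pow(Add(18, Mul(-6, Pow(D, -1))), -1)) = Mul(Add(-7, Mul(2, Rational(1, 5), Add(2, Mul(-1, D)))), Pow(Add(18, Mul(-6, Pow(D, -1))), -1)) = Mul(Add(-7, Add(Rational(4, 5), Mul(Rational(-2, 5), D))), Pow(Add(18, Mul(-6, Pow(D, -1))), -1)) = Mul(Add(Rational(-31, 5), Mul(Rational(-2, 5), D)), Pow(Add(18, Mul(-6, Pow(D, -1))), -1)) = Mul(Pow(Add(18, Mul(-6, Pow(D, -1))), -1), Add(Rational(-31, 5), Mul(Rational(-2, 5), D))))
Mul(Add(-2585, Function('l')(-35)), Add(999, 4562)) = Mul(Add(-2585, Mul(-1, -35, Pow(Add(-30, Mul(90, -35)), -1), Add(31, Mul(2, -35)))), Add(999, 4562)) = Mul(Add(-2585, Mul(-1, -35, Pow(Add(-30, -3150), -1), Add(31, -70))), 5561) = Mul(Add(-2585, Mul(-1, -35, Pow(-3180, -1), -39)), 5561) = Mul(Add(-2585, Mul(-1, -35, Rational(-1, 3180), -39)), 5561) = Mul(Add(-2585, Rational(91, 212)), 5561) = Mul(Rational(-547929, 212), 5561) = Rational(-3047033169, 212)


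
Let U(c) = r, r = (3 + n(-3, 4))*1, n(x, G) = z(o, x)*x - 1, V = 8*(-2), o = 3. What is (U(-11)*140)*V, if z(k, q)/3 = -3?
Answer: -64960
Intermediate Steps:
V = -16
z(k, q) = -9 (z(k, q) = 3*(-3) = -9)
n(x, G) = -1 - 9*x (n(x, G) = -9*x - 1 = -1 - 9*x)
r = 29 (r = (3 + (-1 - 9*(-3)))*1 = (3 + (-1 + 27))*1 = (3 + 26)*1 = 29*1 = 29)
U(c) = 29
(U(-11)*140)*V = (29*140)*(-16) = 4060*(-16) = -64960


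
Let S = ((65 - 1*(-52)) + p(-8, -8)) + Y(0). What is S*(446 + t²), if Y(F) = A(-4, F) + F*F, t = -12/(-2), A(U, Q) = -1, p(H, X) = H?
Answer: 52056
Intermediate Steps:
t = 6 (t = -12*(-½) = 6)
Y(F) = -1 + F² (Y(F) = -1 + F*F = -1 + F²)
S = 108 (S = ((65 - 1*(-52)) - 8) + (-1 + 0²) = ((65 + 52) - 8) + (-1 + 0) = (117 - 8) - 1 = 109 - 1 = 108)
S*(446 + t²) = 108*(446 + 6²) = 108*(446 + 36) = 108*482 = 52056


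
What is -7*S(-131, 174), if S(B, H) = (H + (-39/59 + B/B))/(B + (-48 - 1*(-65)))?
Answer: 36001/3363 ≈ 10.705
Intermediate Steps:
S(B, H) = (20/59 + H)/(17 + B) (S(B, H) = (H + (-39*1/59 + 1))/(B + (-48 + 65)) = (H + (-39/59 + 1))/(B + 17) = (H + 20/59)/(17 + B) = (20/59 + H)/(17 + B))
-7*S(-131, 174) = -7*(20/59 + 174)/(17 - 131) = -7*10286/((-114)*59) = -(-7)*10286/(114*59) = -7*(-5143/3363) = 36001/3363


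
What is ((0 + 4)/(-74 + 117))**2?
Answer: 16/1849 ≈ 0.0086533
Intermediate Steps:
((0 + 4)/(-74 + 117))**2 = (4/43)**2 = 16/1849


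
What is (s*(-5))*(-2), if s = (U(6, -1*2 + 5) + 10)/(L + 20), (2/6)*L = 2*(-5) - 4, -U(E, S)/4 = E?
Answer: 70/11 ≈ 6.3636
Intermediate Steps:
U(E, S) = -4*E
L = -42 (L = 3*(2*(-5) - 4) = 3*(-10 - 4) = 3*(-14) = -42)
s = 7/11 (s = (-4*6 + 10)/(-42 + 20) = (-24 + 10)/(-22) = -14*(-1/22) = 7/11 ≈ 0.63636)
(s*(-5))*(-2) = ((7/11)*(-5))*(-2) = -35/11*(-2) = 70/11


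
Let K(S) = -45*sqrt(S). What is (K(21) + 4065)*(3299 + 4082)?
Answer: 30003765 - 332145*sqrt(21) ≈ 2.8482e+7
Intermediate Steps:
(K(21) + 4065)*(3299 + 4082) = (-45*sqrt(21) + 4065)*(3299 + 4082) = (4065 - 45*sqrt(21))*7381 = 30003765 - 332145*sqrt(21)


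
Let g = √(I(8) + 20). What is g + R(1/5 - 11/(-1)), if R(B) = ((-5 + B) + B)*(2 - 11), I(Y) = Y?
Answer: -783/5 + 2*√7 ≈ -151.31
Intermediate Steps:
g = 2*√7 (g = √(8 + 20) = √28 = 2*√7 ≈ 5.2915)
R(B) = 45 - 18*B (R(B) = (-5 + 2*B)*(-9) = 45 - 18*B)
g + R(1/5 - 11/(-1)) = 2*√7 + (45 - 18*(1/5 - 11/(-1))) = 2*√7 + (45 - 18*(1*(⅕) - 11*(-1))) = 2*√7 + (45 - 18*(⅕ + 11)) = 2*√7 + (45 - 18*56/5) = 2*√7 + (45 - 1008/5) = 2*√7 - 783/5 = -783/5 + 2*√7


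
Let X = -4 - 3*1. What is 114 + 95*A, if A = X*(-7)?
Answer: 4769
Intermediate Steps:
X = -7 (X = -4 - 3 = -7)
A = 49 (A = -7*(-7) = 49)
114 + 95*A = 114 + 95*49 = 114 + 4655 = 4769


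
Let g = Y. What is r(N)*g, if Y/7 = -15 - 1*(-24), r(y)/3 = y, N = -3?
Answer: -567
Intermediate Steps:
r(y) = 3*y
Y = 63 (Y = 7*(-15 - 1*(-24)) = 7*(-15 + 24) = 7*9 = 63)
g = 63
r(N)*g = (3*(-3))*63 = -9*63 = -567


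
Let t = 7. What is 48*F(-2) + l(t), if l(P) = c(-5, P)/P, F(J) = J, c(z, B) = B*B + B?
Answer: -88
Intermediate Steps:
c(z, B) = B + B**2 (c(z, B) = B**2 + B = B + B**2)
l(P) = 1 + P (l(P) = (P*(1 + P))/P = 1 + P)
48*F(-2) + l(t) = 48*(-2) + (1 + 7) = -96 + 8 = -88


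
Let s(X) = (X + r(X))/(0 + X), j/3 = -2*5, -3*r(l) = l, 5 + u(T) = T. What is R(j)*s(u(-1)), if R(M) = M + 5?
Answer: -50/3 ≈ -16.667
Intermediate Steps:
u(T) = -5 + T
r(l) = -l/3
j = -30 (j = 3*(-2*5) = 3*(-10) = -30)
R(M) = 5 + M
s(X) = ⅔ (s(X) = (X - X/3)/(0 + X) = (2*X/3)/X = ⅔)
R(j)*s(u(-1)) = (5 - 30)*(⅔) = -25*⅔ = -50/3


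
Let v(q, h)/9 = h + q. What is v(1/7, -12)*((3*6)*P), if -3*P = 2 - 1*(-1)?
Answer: 13446/7 ≈ 1920.9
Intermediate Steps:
P = -1 (P = -(2 - 1*(-1))/3 = -(2 + 1)/3 = -⅓*3 = -1)
v(q, h) = 9*h + 9*q (v(q, h) = 9*(h + q) = 9*h + 9*q)
v(1/7, -12)*((3*6)*P) = (9*(-12) + 9/7)*((3*6)*(-1)) = (-108 + 9*(⅐))*(18*(-1)) = (-108 + 9/7)*(-18) = -747/7*(-18) = 13446/7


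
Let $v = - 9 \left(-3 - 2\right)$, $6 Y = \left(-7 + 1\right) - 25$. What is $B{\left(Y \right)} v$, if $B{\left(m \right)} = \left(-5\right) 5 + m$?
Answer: $- \frac{2715}{2} \approx -1357.5$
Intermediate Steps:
$Y = - \frac{31}{6}$ ($Y = \frac{\left(-7 + 1\right) - 25}{6} = \frac{-6 - 25}{6} = \frac{1}{6} \left(-31\right) = - \frac{31}{6} \approx -5.1667$)
$v = 45$ ($v = \left(-9\right) \left(-5\right) = 45$)
$B{\left(m \right)} = -25 + m$
$B{\left(Y \right)} v = \left(-25 - \frac{31}{6}\right) 45 = \left(- \frac{181}{6}\right) 45 = - \frac{2715}{2}$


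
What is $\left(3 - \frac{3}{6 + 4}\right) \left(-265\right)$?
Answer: $- \frac{1431}{2} \approx -715.5$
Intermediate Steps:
$\left(3 - \frac{3}{6 + 4}\right) \left(-265\right) = \left(3 - \frac{3}{10}\right) \left(-265\right) = \frac{27}{10} \left(-265\right) = - \frac{1431}{2}$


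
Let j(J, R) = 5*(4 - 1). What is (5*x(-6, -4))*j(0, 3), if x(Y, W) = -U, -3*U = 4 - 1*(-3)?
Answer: 175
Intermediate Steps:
j(J, R) = 15 (j(J, R) = 5*3 = 15)
U = -7/3 (U = -(4 - 1*(-3))/3 = -(4 + 3)/3 = -⅓*7 = -7/3 ≈ -2.3333)
x(Y, W) = 7/3 (x(Y, W) = -1*(-7/3) = 7/3)
(5*x(-6, -4))*j(0, 3) = (5*(7/3))*15 = (35/3)*15 = 175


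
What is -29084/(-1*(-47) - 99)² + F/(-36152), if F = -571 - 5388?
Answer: -64708227/6109688 ≈ -10.591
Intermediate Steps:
F = -5959
-29084/(-1*(-47) - 99)² + F/(-36152) = -29084/(-1*(-47) - 99)² - 5959/(-36152) = -29084/(47 - 99)² - 5959*(-1/36152) = -29084/((-52)²) + 5959/36152 = -29084/2704 + 5959/36152 = -29084*1/2704 + 5959/36152 = -7271/676 + 5959/36152 = -64708227/6109688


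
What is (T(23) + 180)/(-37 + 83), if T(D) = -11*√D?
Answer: 90/23 - 11*√23/46 ≈ 2.7662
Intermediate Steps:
(T(23) + 180)/(-37 + 83) = (-11*√23 + 180)/(-37 + 83) = (180 - 11*√23)/46 = (180 - 11*√23)*(1/46) = 90/23 - 11*√23/46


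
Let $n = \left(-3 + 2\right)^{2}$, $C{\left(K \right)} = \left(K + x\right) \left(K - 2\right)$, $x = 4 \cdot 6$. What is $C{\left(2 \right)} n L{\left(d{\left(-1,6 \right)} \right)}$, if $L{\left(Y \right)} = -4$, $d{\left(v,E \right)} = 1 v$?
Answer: $0$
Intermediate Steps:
$x = 24$
$d{\left(v,E \right)} = v$
$C{\left(K \right)} = \left(-2 + K\right) \left(24 + K\right)$ ($C{\left(K \right)} = \left(K + 24\right) \left(K - 2\right) = \left(24 + K\right) \left(-2 + K\right) = \left(-2 + K\right) \left(24 + K\right)$)
$n = 1$ ($n = \left(-1\right)^{2} = 1$)
$C{\left(2 \right)} n L{\left(d{\left(-1,6 \right)} \right)} = \left(-48 + 2^{2} + 22 \cdot 2\right) 1 \left(-4\right) = \left(-48 + 4 + 44\right) 1 \left(-4\right) = 0 \cdot 1 \left(-4\right) = 0 \left(-4\right) = 0$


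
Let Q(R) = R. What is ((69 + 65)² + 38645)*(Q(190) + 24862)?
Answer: 1417968252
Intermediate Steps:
((69 + 65)² + 38645)*(Q(190) + 24862) = ((69 + 65)² + 38645)*(190 + 24862) = (134² + 38645)*25052 = (17956 + 38645)*25052 = 56601*25052 = 1417968252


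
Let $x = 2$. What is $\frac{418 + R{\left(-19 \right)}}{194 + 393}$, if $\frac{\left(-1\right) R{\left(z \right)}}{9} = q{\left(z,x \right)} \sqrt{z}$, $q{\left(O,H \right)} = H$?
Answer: $\frac{418}{587} - \frac{18 i \sqrt{19}}{587} \approx 0.7121 - 0.13366 i$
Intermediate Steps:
$R{\left(z \right)} = - 18 \sqrt{z}$ ($R{\left(z \right)} = - 9 \cdot 2 \sqrt{z} = - 18 \sqrt{z}$)
$\frac{418 + R{\left(-19 \right)}}{194 + 393} = \frac{418 - 18 \sqrt{-19}}{194 + 393} = \frac{418 - 18 i \sqrt{19}}{587} = \left(418 - 18 i \sqrt{19}\right) \frac{1}{587} = \frac{418}{587} - \frac{18 i \sqrt{19}}{587}$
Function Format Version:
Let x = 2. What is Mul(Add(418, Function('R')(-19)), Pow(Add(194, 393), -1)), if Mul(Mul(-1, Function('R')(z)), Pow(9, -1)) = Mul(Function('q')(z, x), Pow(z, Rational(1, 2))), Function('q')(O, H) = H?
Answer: Add(Rational(418, 587), Mul(Rational(-18, 587), I, Pow(19, Rational(1, 2)))) ≈ Add(0.71210, Mul(-0.13366, I))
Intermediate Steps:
Function('R')(z) = Mul(-18, Pow(z, Rational(1, 2))) (Function('R')(z) = Mul(-9, Mul(2, Pow(z, Rational(1, 2)))) = Mul(-18, Pow(z, Rational(1, 2))))
Mul(Add(418, Function('R')(-19)), Pow(Add(194, 393), -1)) = Mul(Add(418, Mul(-18, Pow(-19, Rational(1, 2)))), Pow(Add(194, 393), -1)) = Mul(Add(418, Mul(-18, Mul(I, Pow(19, Rational(1, 2))))), Pow(587, -1)) = Mul(Add(418, Mul(-18, I, Pow(19, Rational(1, 2)))), Rational(1, 587)) = Add(Rational(418, 587), Mul(Rational(-18, 587), I, Pow(19, Rational(1, 2))))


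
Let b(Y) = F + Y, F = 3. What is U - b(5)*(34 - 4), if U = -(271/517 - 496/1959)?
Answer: -243347177/1012803 ≈ -240.27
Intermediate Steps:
b(Y) = 3 + Y
U = -274457/1012803 (U = -(271*(1/517) - 496*1/1959) = -(271/517 - 496/1959) = -1*274457/1012803 = -274457/1012803 ≈ -0.27099)
U - b(5)*(34 - 4) = -274457/1012803 - (3 + 5)*(34 - 4) = -274457/1012803 - 8*30 = -274457/1012803 - 1*240 = -274457/1012803 - 240 = -243347177/1012803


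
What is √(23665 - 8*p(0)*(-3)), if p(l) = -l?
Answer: √23665 ≈ 153.83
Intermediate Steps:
√(23665 - 8*p(0)*(-3)) = √(23665 - (-8)*0*(-3)) = √(23665 - 8*0*(-3)) = √(23665 + 0*(-3)) = √(23665 + 0) = √23665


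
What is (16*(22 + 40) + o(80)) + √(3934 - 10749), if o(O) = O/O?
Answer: 993 + I*√6815 ≈ 993.0 + 82.553*I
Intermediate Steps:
o(O) = 1
(16*(22 + 40) + o(80)) + √(3934 - 10749) = (16*(22 + 40) + 1) + √(3934 - 10749) = (16*62 + 1) + √(-6815) = (992 + 1) + I*√6815 = 993 + I*√6815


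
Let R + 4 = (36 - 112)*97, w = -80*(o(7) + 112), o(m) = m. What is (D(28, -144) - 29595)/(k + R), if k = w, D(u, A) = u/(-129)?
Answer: 3817783/2179584 ≈ 1.7516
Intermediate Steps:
D(u, A) = -u/129 (D(u, A) = u*(-1/129) = -u/129)
w = -9520 (w = -80*(7 + 112) = -80*119 = -9520)
k = -9520
R = -7376 (R = -4 + (36 - 112)*97 = -4 - 76*97 = -4 - 7372 = -7376)
(D(28, -144) - 29595)/(k + R) = (-1/129*28 - 29595)/(-9520 - 7376) = (-28/129 - 29595)/(-16896) = -3817783/129*(-1/16896) = 3817783/2179584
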